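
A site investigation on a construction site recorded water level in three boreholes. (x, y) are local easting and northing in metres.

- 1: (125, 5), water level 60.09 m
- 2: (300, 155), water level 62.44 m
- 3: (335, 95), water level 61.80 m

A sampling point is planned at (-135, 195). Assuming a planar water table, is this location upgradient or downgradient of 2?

Taking 1 as reference: 2−1 = (175, 150, +2.35); 3−1 = (210, 90, +1.71).
Solve a·Δx + b·Δy = Δh: det = 175·90 − 210·150 = -15750.
∂h/∂x = [(+2.35)·90 − (+1.71)·150] / -15750 = +0.002857
∂h/∂y = [175·(+1.71) − 210·(+2.35)] / -15750 = +0.01233
Head at (-135, 195) = 60.09 + (+0.002857)·(-260) + (+0.01233)·(190) = 61.69 m.
That is lower than the 62.44 m at 2, so the point is downgradient.

downgradient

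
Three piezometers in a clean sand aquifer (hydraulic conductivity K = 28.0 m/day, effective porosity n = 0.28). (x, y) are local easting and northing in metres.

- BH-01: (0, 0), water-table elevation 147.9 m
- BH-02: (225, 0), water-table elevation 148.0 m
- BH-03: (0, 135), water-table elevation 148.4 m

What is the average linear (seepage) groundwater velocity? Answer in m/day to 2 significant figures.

∂h/∂x = (148.0 − 147.9) / (225 − 0) = +0.0004444
∂h/∂y = (148.4 − 147.9) / (135 − 0) = +0.003704
|∇h| = √(0.0004444² + 0.003704²) = 0.003731
Seepage velocity v = K·i/n = 28.0 × 0.003731 / 0.28 = 0.3731 m/day.

0.37 m/day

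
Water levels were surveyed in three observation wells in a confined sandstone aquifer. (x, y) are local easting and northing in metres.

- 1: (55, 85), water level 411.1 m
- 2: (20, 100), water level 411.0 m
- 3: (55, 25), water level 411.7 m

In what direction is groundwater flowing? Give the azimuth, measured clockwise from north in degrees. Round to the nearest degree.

008°

Three-point gradient (reference 1): Δ to 2 = (-35, 15, -0.1), Δ to 3 = (0, -60, +0.6).
∂h/∂x = -0.001429, ∂h/∂y = -0.010000 (det = 2100).
Flow direction (−∇h) has components (+0.001429 E, +0.010000 N).
Azimuth = atan2(E, N) = atan2(+0.001429, +0.010000) = 8.1° ≈ 008°.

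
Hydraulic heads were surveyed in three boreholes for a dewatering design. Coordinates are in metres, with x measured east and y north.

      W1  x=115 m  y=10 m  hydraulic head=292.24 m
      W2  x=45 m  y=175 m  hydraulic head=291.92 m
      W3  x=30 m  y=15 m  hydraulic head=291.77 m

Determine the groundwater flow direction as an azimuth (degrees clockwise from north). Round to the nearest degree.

Differences from W1: to W2 (Δx, Δy, Δh) = (-70, 165, -0.32); to W3 = (-85, 5, -0.47).
Solve a·Δx + b·Δy = Δh: det = (-70)·5 − (-85)·165 = 13675.
∂h/∂x = [(-0.32)·5 − (-0.47)·165] / 13675 = +0.005554
∂h/∂y = [(-70)·(-0.47) − (-85)·(-0.32)] / 13675 = +0.0004168
Flow direction (−∇h) has components (-0.005554 E, -0.0004168 N).
Azimuth = atan2(E, N) = atan2(-0.005554, -0.0004168) = 265.7° ≈ 266°.

266°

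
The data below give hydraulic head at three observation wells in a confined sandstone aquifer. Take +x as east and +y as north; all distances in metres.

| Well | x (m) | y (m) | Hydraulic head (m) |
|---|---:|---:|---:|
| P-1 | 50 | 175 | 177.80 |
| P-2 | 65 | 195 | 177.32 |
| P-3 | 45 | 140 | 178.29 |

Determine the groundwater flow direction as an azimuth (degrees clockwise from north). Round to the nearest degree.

Differences from P-1: to P-2 (Δx, Δy, Δh) = (15, 20, -0.48); to P-3 = (-5, -35, +0.49).
Determinant of the coordinate differences = 15·(-35) − (-5)·20 = -425.
∂h/∂x = [(-0.48)·(-35) − (+0.49)·20] / -425 = -0.01647
∂h/∂y = [15·(+0.49) − (-5)·(-0.48)] / -425 = -0.01165
Flow direction (−∇h) has components (+0.01647 E, +0.01165 N).
Azimuth = atan2(E, N) = atan2(+0.01647, +0.01165) = 54.7° ≈ 055°.

055°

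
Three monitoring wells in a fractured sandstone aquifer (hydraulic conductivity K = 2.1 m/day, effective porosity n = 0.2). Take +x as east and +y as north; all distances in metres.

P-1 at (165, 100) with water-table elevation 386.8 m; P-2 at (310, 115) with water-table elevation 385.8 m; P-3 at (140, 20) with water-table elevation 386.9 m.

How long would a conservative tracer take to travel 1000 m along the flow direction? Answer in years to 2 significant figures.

37 years

Differences from P-1: to P-2 (Δx, Δy, Δh) = (145, 15, -1.0); to P-3 = (-25, -80, +0.1).
Solve a·Δx + b·Δy = Δh: det = 145·(-80) − (-25)·15 = -11225.
∂h/∂x = [(-1.0)·(-80) − (+0.1)·15] / -11225 = -0.006993
∂h/∂y = [145·(+0.1) − (-25)·(-1.0)] / -11225 = +0.0009354
|∇h| = √(-0.006993² + 0.0009354²) = 0.007055
Seepage velocity v = K·i/n = 2.1 × 0.007055 / 0.2 = 0.07408 m/day.
t = 1000 / 0.07408 = 1.35e+04 days = 37 years.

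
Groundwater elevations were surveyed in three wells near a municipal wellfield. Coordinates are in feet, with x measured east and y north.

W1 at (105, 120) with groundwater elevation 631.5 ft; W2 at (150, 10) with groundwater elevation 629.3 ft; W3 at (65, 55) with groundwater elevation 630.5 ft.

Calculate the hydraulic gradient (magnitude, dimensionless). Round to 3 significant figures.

Differences from W1: to W2 (Δx, Δy, Δh) = (45, -110, -2.2); to W3 = (-40, -65, -1.0).
Solve a·Δx + b·Δy = Δh: det = 45·(-65) − (-40)·(-110) = -7325.
∂h/∂x = [(-2.2)·(-65) − (-1.0)·(-110)] / -7325 = -0.004505
∂h/∂y = [45·(-1.0) − (-40)·(-2.2)] / -7325 = +0.01816
|∇h| = √(-0.004505² + 0.01816²) = 0.01871

0.0187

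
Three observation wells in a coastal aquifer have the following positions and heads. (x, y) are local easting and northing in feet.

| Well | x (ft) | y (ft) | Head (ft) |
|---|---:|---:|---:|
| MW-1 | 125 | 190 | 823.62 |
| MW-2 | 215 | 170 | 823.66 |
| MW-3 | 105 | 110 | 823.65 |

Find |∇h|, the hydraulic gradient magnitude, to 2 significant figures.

0.00057

With h = a·x + b·y + c and MW-1 as origin, the differences give:
  90·a + (-20)·b = +0.04
  (-20)·a + (-80)·b = +0.03
Eliminate b (×(-80) and ×(-20), subtract): -7600·a = -2.600 → a = ∂h/∂x = +0.0003421
Back-substitute: b = ∂h/∂y = -0.0004605.
|∇h| = √(0.0003421² + -0.0004605²) = 0.0005737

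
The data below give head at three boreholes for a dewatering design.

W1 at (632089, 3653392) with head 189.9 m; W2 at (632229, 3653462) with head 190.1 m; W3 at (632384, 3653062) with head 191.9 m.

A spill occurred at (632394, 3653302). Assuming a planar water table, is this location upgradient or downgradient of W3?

Three-point gradient (reference W1): Δ to W2 = (140, 70, +0.2), Δ to W3 = (295, -330, +2.0).
∂h/∂x = +0.003082, ∂h/∂y = -0.003306 (det = -66850).
Head at (632394, 3653302) = 189.9 + (+0.003082)·(305) + (-0.003306)·(-90) = 191.14 m.
That is lower than the 191.9 m at W3, so the point is downgradient.

downgradient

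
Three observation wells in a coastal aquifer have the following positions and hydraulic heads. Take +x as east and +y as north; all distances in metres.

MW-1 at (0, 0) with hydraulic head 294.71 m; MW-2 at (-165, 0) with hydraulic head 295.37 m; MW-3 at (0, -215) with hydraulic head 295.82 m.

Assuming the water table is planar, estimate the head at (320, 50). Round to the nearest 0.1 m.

293.2 m

∂h/∂x = (295.37 − 294.71) / (-165 − 0) = -0.004000
∂h/∂y = (295.82 − 294.71) / (-215 − 0) = -0.005163
h(320, 50) = 294.71 + (-0.004000)·(320) + (-0.005163)·(50) = 294.71 -1.280 -0.258 = 293.172 m.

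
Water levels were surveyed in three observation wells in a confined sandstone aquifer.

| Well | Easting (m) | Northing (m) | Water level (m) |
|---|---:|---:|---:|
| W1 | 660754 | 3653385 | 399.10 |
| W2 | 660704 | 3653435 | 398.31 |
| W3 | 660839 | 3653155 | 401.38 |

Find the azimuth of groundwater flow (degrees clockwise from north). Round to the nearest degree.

Taking W1 as reference: W2−W1 = (-50, 50, -0.79); W3−W1 = (85, -230, +2.28).
Determinant of the coordinate differences = (-50)·(-230) − 85·50 = 7250.
∂h/∂x = [(-0.79)·(-230) − (+2.28)·50] / 7250 = +0.009338
∂h/∂y = [(-50)·(+2.28) − 85·(-0.79)] / 7250 = -0.006462
Flow direction (−∇h) has components (-0.009338 E, +0.006462 N).
Azimuth = atan2(E, N) = atan2(-0.009338, +0.006462) = 304.7° ≈ 305°.

305°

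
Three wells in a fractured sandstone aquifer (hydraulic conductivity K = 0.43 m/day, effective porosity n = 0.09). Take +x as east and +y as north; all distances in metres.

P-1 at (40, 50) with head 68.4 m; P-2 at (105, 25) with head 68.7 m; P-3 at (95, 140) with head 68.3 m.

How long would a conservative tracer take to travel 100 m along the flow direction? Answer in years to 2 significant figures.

Taking P-1 as reference: P-2−P-1 = (65, -25, +0.3); P-3−P-1 = (55, 90, -0.1).
Determinant of the coordinate differences = 65·90 − 55·(-25) = 7225.
∂h/∂x = [(+0.3)·90 − (-0.1)·(-25)] / 7225 = +0.003391
∂h/∂y = [65·(-0.1) − 55·(+0.3)] / 7225 = -0.003183
|∇h| = √(0.003391² + -0.003183²) = 0.004651
Seepage velocity v = K·i/n = 0.43 × 0.004651 / 0.09 = 0.02222 m/day.
t = 100 / 0.02222 = 4500 days = 12.3 years.

12 years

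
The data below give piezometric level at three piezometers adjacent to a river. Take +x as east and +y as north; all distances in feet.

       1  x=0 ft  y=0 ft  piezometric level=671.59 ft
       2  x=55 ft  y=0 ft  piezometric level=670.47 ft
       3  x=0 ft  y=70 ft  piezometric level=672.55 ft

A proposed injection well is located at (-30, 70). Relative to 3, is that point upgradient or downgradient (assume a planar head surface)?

upgradient

∂h/∂x = (670.47 − 671.59) / (55 − 0) = -0.02036
∂h/∂y = (672.55 − 671.59) / (70 − 0) = +0.01371
Head at (-30, 70) = 671.59 + (-0.02036)·(-30) + (+0.01371)·(70) = 673.16 ft.
That is higher than the 672.55 ft at 3, so the point is upgradient.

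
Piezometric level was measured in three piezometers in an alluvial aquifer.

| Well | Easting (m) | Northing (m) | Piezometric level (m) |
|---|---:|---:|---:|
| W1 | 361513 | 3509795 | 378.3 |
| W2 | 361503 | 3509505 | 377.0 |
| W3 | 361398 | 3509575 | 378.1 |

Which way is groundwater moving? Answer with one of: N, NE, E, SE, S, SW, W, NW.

SE

Differences from W1: to W2 (Δx, Δy, Δh) = (-10, -290, -1.3); to W3 = (-115, -220, -0.2).
Determinant of the coordinate differences = (-10)·(-220) − (-115)·(-290) = -31150.
∂h/∂x = [(-1.3)·(-220) − (-0.2)·(-290)] / -31150 = -0.007319
∂h/∂y = [(-10)·(-0.2) − (-115)·(-1.3)] / -31150 = +0.004735
Flow = −∇h = (+0.007319 east, -0.004735 north), which points southeast.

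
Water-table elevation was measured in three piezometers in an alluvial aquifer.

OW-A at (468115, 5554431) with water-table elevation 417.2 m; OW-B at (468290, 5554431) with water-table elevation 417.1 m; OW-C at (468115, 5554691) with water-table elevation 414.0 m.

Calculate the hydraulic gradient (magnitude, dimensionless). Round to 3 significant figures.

0.0123

∂h/∂x = (417.1 − 417.2) / (468290 − 468115) = -0.0005714
∂h/∂y = (414.0 − 417.2) / (5554691 − 5554431) = -0.01231
|∇h| = √(-0.0005714² + -0.01231²) = 0.01232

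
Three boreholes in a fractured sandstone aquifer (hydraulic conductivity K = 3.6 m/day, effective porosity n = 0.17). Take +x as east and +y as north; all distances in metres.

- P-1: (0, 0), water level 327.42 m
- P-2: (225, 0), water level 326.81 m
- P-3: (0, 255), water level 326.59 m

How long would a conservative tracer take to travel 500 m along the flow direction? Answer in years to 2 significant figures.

15 years

∂h/∂x = (326.81 − 327.42) / (225 − 0) = -0.002711
∂h/∂y = (326.59 − 327.42) / (255 − 0) = -0.003255
|∇h| = √(-0.002711² + -0.003255²) = 0.004236
Seepage velocity v = K·i/n = 3.6 × 0.004236 / 0.17 = 0.0897 m/day.
t = 500 / 0.0897 = 5574 days = 15.3 years.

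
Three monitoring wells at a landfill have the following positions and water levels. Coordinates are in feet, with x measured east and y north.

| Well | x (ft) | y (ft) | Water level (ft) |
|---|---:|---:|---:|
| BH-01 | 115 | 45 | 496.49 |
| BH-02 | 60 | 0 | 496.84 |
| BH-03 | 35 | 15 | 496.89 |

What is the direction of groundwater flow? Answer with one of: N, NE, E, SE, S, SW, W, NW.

NE

Differences from BH-01: to BH-02 (Δx, Δy, Δh) = (-55, -45, +0.35); to BH-03 = (-80, -30, +0.40).
Solve a·Δx + b·Δy = Δh: det = (-55)·(-30) − (-80)·(-45) = -1950.
∂h/∂x = [(+0.35)·(-30) − (+0.40)·(-45)] / -1950 = -0.003846
∂h/∂y = [(-55)·(+0.40) − (-80)·(+0.35)] / -1950 = -0.003077
Flow = −∇h = (+0.003846 east, +0.003077 north), which points northeast.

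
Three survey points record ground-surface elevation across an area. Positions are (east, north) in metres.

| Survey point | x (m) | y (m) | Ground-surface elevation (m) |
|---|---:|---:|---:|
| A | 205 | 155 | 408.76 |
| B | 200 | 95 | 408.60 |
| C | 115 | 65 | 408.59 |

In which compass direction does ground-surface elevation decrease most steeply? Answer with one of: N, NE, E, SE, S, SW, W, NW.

S

Three-point gradient (reference A): Δ to B = (-5, -60, -0.16), Δ to C = (-90, -90, -0.17).
∂z/∂x = -0.0008485, ∂z/∂y = +0.002737 (det = -4950).
Steepest decrease is along −∇f = (+0.0008485 E, -0.002737 N) → south.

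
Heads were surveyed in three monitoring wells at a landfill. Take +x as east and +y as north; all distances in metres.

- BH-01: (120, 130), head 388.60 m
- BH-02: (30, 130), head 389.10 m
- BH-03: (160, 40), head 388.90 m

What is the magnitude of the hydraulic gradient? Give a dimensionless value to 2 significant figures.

0.0080

Taking BH-01 as reference: BH-02−BH-01 = (-90, 0, +0.50); BH-03−BH-01 = (40, -90, +0.30).
Solve a·Δx + b·Δy = Δh: det = (-90)·(-90) − 40·0 = 8100.
∂h/∂x = [(+0.50)·(-90) − (+0.30)·0] / 8100 = -0.005556
∂h/∂y = [(-90)·(+0.30) − 40·(+0.50)] / 8100 = -0.005802
|∇h| = √(-0.005556² + -0.005802²) = 0.008033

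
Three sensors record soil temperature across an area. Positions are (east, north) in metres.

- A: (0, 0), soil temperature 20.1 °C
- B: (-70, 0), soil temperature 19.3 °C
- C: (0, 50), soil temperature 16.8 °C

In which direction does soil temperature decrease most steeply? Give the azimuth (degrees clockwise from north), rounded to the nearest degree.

∂T/∂x = (19.3 − 20.1) / (-70 − 0) = +0.01143
∂T/∂y = (16.8 − 20.1) / (50 − 0) = -0.06600
Steepest decrease is along −∇f: components (-0.01143 E, +0.06600 N).
Azimuth = atan2(-0.01143, +0.06600) = 350.2° ≈ 350°.

350°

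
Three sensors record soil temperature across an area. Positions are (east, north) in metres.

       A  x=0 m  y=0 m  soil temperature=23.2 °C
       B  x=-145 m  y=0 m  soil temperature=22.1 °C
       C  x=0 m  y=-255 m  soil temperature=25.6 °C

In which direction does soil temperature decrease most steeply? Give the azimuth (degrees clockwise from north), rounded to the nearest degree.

321°

∂T/∂x = (22.1 − 23.2) / (-145 − 0) = +0.007586
∂T/∂y = (25.6 − 23.2) / (-255 − 0) = -0.009412
Steepest decrease is along −∇f: components (-0.007586 E, +0.009412 N).
Azimuth = atan2(-0.007586, +0.009412) = 321.1° ≈ 321°.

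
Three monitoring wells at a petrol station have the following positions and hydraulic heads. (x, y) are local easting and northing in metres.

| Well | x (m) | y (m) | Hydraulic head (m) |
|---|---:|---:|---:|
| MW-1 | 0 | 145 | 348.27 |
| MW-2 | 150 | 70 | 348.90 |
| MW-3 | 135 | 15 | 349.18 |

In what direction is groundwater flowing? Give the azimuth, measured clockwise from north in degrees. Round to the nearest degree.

345°

With h = a·x + b·y + c and MW-1 as origin, the differences give:
  150·a + (-75)·b = +0.63
  135·a + (-130)·b = +0.91
Eliminate b (×(-130) and ×(-75), subtract): -9375·a = -13.650 → a = ∂h/∂x = +0.001456
Back-substitute: b = ∂h/∂y = -0.005488.
Flow direction (−∇h) has components (-0.001456 E, +0.005488 N).
Azimuth = atan2(E, N) = atan2(-0.001456, +0.005488) = 345.1° ≈ 345°.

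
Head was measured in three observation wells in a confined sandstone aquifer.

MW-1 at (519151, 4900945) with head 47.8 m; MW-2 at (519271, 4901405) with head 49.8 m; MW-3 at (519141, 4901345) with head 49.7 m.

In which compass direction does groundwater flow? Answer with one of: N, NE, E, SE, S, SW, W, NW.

S

With h = a·x + b·y + c and MW-1 as origin, the differences give:
  120·a + 460·b = +2.0
  (-10)·a + 400·b = +1.9
Eliminate b (×400 and ×460, subtract): 52600·a = -74.00 → a = ∂h/∂x = -0.001407
Back-substitute: b = ∂h/∂y = +0.004715.
Flow = −∇h = (+0.001407 east, -0.004715 north), which points south.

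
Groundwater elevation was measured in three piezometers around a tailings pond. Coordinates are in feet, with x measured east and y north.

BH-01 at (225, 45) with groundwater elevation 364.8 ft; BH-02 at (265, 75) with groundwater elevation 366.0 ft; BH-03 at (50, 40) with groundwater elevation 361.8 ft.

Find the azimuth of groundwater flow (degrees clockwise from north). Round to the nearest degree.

223°

With h = a·x + b·y + c and BH-01 as origin, the differences give:
  40·a + 30·b = +1.2
  (-175)·a + (-5)·b = -3.0
Eliminate b (×(-5) and ×30, subtract): 5050·a = 84.00 → a = ∂h/∂x = +0.01663
Back-substitute: b = ∂h/∂y = +0.01782.
Flow direction (−∇h) has components (-0.01663 E, -0.01782 N).
Azimuth = atan2(E, N) = atan2(-0.01663, -0.01782) = 223.0° ≈ 223°.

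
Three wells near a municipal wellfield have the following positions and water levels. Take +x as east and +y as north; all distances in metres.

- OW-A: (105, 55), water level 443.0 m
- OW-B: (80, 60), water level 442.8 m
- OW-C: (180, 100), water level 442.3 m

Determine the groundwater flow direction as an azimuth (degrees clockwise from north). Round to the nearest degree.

350°

With h = a·x + b·y + c and OW-A as origin, the differences give:
  (-25)·a + 5·b = -0.2
  75·a + 45·b = -0.7
Eliminate b (×45 and ×5, subtract): -1500·a = -5.50 → a = ∂h/∂x = +0.003667
Back-substitute: b = ∂h/∂y = -0.02167.
Flow direction (−∇h) has components (-0.003667 E, +0.02167 N).
Azimuth = atan2(E, N) = atan2(-0.003667, +0.02167) = 350.4° ≈ 350°.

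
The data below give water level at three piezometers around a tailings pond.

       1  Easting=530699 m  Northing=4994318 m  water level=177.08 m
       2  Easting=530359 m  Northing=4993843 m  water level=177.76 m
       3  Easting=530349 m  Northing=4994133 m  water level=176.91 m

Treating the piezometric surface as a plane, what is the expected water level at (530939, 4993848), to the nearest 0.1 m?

With h = a·x + b·y + c and 1 as origin, the differences give:
  (-340)·a + (-475)·b = +0.68
  (-350)·a + (-185)·b = -0.17
Eliminate b (×(-185) and ×(-475), subtract): -103350·a = -206.550 → a = ∂h/∂x = +0.001999
Back-substitute: b = ∂h/∂y = -0.002862.
h(530939, 4993848) = 177.08 + (+0.001999)·(240) + (-0.002862)·(-470) = 177.08 +0.480 +1.345 = 178.905 m.

178.9 m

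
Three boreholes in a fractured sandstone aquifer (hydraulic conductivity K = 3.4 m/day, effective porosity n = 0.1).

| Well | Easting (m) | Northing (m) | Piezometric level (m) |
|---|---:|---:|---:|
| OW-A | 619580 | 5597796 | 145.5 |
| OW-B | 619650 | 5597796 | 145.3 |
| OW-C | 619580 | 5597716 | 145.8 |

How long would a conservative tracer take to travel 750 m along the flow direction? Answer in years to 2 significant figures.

13 years

∂h/∂x = (145.3 − 145.5) / (619650 − 619580) = -0.002857
∂h/∂y = (145.8 − 145.5) / (5597716 − 5597796) = -0.003750
|∇h| = √(-0.002857² + -0.003750²) = 0.004714
Seepage velocity v = K·i/n = 3.4 × 0.004714 / 0.1 = 0.1603 m/day.
t = 750 / 0.1603 = 4679 days = 12.8 years.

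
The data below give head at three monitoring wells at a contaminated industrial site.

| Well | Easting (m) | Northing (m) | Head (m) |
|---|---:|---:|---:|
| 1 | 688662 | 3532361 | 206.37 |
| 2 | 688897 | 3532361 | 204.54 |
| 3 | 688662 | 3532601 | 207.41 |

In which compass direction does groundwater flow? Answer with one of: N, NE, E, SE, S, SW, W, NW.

SE

∂h/∂x = (204.54 − 206.37) / (688897 − 688662) = -0.007787
∂h/∂y = (207.41 − 206.37) / (3532601 − 3532361) = +0.004333
Flow = −∇h = (+0.007787 east, -0.004333 north), which points southeast.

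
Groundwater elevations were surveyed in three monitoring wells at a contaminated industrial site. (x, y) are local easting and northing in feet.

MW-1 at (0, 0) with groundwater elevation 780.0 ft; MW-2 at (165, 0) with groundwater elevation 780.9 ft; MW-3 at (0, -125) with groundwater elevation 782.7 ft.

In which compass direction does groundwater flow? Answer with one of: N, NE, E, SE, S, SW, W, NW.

∂h/∂x = (780.9 − 780.0) / (165 − 0) = +0.005455
∂h/∂y = (782.7 − 780.0) / (-125 − 0) = -0.02160
Flow = −∇h = (-0.005455 east, +0.02160 north), which points north.

N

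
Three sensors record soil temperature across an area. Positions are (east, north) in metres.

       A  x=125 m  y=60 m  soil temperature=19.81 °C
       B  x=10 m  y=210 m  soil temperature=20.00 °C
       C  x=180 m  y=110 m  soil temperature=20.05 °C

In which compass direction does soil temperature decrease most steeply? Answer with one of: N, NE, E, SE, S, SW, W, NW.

With T = a·x + b·y + c and A as origin, the differences give:
  (-115)·a + 150·b = +0.19
  55·a + 50·b = +0.24
Eliminate b (×50 and ×150, subtract): -14000·a = -26.500 → a = ∂T/∂x = +0.001893
Back-substitute: b = ∂T/∂y = +0.002718.
Steepest decrease is along −∇f = (-0.001893 E, -0.002718 N) → southwest.

SW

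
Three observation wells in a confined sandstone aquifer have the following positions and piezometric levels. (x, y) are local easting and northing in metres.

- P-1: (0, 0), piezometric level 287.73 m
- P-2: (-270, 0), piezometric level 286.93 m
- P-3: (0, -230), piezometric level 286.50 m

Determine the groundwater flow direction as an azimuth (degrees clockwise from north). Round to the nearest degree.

209°

∂h/∂x = (286.93 − 287.73) / (-270 − 0) = +0.002963
∂h/∂y = (286.50 − 287.73) / (-230 − 0) = +0.005348
Flow direction (−∇h) has components (-0.002963 E, -0.005348 N).
Azimuth = atan2(E, N) = atan2(-0.002963, -0.005348) = 209.0° ≈ 209°.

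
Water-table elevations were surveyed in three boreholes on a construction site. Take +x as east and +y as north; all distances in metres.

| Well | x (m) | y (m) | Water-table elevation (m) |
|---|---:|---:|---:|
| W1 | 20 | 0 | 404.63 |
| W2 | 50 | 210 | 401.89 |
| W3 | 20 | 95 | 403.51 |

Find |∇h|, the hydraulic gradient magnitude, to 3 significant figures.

With h = a·x + b·y + c and W1 as origin, the differences give:
  30·a + 210·b = -2.74
  0·a + 95·b = -1.12
Eliminate b (×95 and ×210, subtract): 2850·a = -25.100 → a = ∂h/∂x = -0.008807
Back-substitute: b = ∂h/∂y = -0.01179.
|∇h| = √(-0.008807² + -0.01179²) = 0.01472

0.0147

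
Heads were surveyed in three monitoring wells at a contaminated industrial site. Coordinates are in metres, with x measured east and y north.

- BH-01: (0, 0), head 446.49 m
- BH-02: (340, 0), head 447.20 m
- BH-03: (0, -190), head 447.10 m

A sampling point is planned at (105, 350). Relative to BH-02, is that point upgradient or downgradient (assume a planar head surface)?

downgradient

∂h/∂x = (447.20 − 446.49) / (340 − 0) = +0.002088
∂h/∂y = (447.10 − 446.49) / (-190 − 0) = -0.003211
Head at (105, 350) = 446.49 + (+0.002088)·(105) + (-0.003211)·(350) = 445.59 m.
That is lower than the 447.20 m at BH-02, so the point is downgradient.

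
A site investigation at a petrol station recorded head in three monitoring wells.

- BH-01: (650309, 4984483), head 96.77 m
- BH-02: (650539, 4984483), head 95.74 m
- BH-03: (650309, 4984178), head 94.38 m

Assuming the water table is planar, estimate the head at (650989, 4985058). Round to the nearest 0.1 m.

∂h/∂x = (95.74 − 96.77) / (650539 − 650309) = -0.004478
∂h/∂y = (94.38 − 96.77) / (4984178 − 4984483) = +0.007836
h(650989, 4985058) = 96.77 + (-0.004478)·(680) + (+0.007836)·(575) = 96.77 -3.045 +4.506 = 98.231 m.

98.2 m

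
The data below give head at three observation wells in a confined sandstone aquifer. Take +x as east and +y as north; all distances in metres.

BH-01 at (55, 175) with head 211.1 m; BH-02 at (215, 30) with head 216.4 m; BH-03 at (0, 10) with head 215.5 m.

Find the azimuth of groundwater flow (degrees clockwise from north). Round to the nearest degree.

With h = a·x + b·y + c and BH-01 as origin, the differences give:
  160·a + (-145)·b = +5.3
  (-55)·a + (-165)·b = +4.4
Eliminate b (×(-165) and ×(-145), subtract): -34375·a = -236.50 → a = ∂h/∂x = +0.006880
Back-substitute: b = ∂h/∂y = -0.02896.
Flow direction (−∇h) has components (-0.006880 E, +0.02896 N).
Azimuth = atan2(E, N) = atan2(-0.006880, +0.02896) = 346.6° ≈ 347°.

347°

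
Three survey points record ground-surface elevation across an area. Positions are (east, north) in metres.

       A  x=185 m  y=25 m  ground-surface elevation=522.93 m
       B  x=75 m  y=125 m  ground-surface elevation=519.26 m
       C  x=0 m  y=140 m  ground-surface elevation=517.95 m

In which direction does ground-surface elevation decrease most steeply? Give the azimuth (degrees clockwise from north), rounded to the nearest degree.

Differences from A: to B (Δx, Δy, Δh) = (-110, 100, -3.67); to C = (-185, 115, -4.98).
Determinant of the coordinate differences = (-110)·115 − (-185)·100 = 5850.
∂z/∂x = [(-3.67)·115 − (-4.98)·100] / 5850 = +0.01298
∂z/∂y = [(-110)·(-4.98) − (-185)·(-3.67)] / 5850 = -0.02242
Steepest decrease is along −∇f: components (-0.01298 E, +0.02242 N).
Azimuth = atan2(-0.01298, +0.02242) = 329.9° ≈ 330°.

330°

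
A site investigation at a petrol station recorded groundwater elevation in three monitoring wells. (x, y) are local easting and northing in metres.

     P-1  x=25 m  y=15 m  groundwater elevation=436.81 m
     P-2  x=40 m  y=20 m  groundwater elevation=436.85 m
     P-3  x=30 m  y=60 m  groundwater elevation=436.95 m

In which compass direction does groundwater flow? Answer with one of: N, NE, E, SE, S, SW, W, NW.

With h = a·x + b·y + c and P-1 as origin, the differences give:
  15·a + 5·b = +0.04
  5·a + 45·b = +0.14
Eliminate b (×45 and ×5, subtract): 650·a = 1.100 → a = ∂h/∂x = +0.001692
Back-substitute: b = ∂h/∂y = +0.002923.
Flow = −∇h = (-0.001692 east, -0.002923 north), which points southwest.

SW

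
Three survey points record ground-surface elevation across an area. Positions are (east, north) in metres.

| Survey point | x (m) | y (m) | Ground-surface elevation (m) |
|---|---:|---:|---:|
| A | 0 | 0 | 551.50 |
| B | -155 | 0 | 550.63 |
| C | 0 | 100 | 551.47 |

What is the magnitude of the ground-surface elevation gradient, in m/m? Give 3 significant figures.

0.00562 m/m

∂z/∂x = (550.63 − 551.50) / (-155 − 0) = +0.005613
∂z/∂y = (551.47 − 551.50) / (100 − 0) = -0.0003000
|∇f| = √(0.005613² + -0.0003000²) = 0.005621 m/m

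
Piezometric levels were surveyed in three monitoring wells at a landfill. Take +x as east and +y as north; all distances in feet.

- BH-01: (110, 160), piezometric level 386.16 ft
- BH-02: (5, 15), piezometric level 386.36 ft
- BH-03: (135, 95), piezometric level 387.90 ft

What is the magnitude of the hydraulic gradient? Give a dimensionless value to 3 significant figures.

0.0291

Differences from BH-01: to BH-02 (Δx, Δy, Δh) = (-105, -145, +0.20); to BH-03 = (25, -65, +1.74).
Determinant of the coordinate differences = (-105)·(-65) − 25·(-145) = 10450.
∂h/∂x = [(+0.20)·(-65) − (+1.74)·(-145)] / 10450 = +0.02290
∂h/∂y = [(-105)·(+1.74) − 25·(+0.20)] / 10450 = -0.01796
|∇h| = √(0.02290² + -0.01796²) = 0.0291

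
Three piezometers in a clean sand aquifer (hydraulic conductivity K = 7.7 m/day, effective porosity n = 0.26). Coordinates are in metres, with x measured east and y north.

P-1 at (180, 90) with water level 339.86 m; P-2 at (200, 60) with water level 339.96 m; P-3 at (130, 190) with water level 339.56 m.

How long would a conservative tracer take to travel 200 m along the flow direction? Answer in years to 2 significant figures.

With h = a·x + b·y + c and P-1 as origin, the differences give:
  20·a + (-30)·b = +0.10
  (-50)·a + 100·b = -0.30
Eliminate b (×100 and ×(-30), subtract): 500·a = 1.000 → a = ∂h/∂x = +0.002000
Back-substitute: b = ∂h/∂y = -0.002000.
|∇h| = √(0.002000² + -0.002000²) = 0.002828
Seepage velocity v = K·i/n = 7.7 × 0.002828 / 0.26 = 0.08375 m/day.
t = 200 / 0.08375 = 2388 days = 6.54 years.

6.5 years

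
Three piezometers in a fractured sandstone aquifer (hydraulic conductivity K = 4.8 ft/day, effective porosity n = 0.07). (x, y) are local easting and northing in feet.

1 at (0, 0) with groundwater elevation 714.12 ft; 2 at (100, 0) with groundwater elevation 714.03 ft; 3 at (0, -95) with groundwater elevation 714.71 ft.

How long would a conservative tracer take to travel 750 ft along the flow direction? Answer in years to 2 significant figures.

4.8 years

∂h/∂x = (714.03 − 714.12) / (100 − 0) = -0.0009000
∂h/∂y = (714.71 − 714.12) / (-95 − 0) = -0.006211
|∇h| = √(-0.0009000² + -0.006211²) = 0.006276
Seepage velocity v = K·i/n = 4.8 × 0.006276 / 0.07 = 0.4304 ft/day.
t = 750 / 0.4304 = 1743 days = 4.77 years.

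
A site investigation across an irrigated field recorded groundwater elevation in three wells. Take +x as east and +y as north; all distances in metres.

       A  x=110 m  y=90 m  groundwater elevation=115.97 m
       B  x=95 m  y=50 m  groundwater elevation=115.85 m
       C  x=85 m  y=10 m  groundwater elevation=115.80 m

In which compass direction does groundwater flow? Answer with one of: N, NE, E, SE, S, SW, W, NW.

W

Differences from A: to B (Δx, Δy, Δh) = (-15, -40, -0.12); to C = (-25, -80, -0.17).
Solve a·Δx + b·Δy = Δh: det = (-15)·(-80) − (-25)·(-40) = 200.
∂h/∂x = [(-0.12)·(-80) − (-0.17)·(-40)] / 200 = +0.01400
∂h/∂y = [(-15)·(-0.17) − (-25)·(-0.12)] / 200 = -0.002250
Flow = −∇h = (-0.01400 east, +0.002250 north), which points west.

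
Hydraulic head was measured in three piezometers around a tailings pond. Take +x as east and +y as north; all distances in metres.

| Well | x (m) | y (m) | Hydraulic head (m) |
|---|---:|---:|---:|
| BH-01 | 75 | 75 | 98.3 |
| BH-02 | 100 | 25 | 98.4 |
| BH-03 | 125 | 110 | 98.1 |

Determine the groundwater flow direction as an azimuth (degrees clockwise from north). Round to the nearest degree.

033°

Three-point gradient (reference BH-01): Δ to BH-02 = (25, -50, +0.1), Δ to BH-03 = (50, 35, -0.2).
∂h/∂x = -0.001926, ∂h/∂y = -0.002963 (det = 3375).
Flow direction (−∇h) has components (+0.001926 E, +0.002963 N).
Azimuth = atan2(E, N) = atan2(+0.001926, +0.002963) = 33.0° ≈ 033°.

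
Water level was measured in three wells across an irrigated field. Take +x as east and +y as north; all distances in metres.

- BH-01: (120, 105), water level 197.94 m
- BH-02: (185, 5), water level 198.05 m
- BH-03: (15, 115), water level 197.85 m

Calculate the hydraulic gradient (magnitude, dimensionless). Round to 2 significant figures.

0.00099

Three-point gradient (reference BH-01): Δ to BH-02 = (65, -100, +0.11), Δ to BH-03 = (-105, 10, -0.09).
∂h/∂x = +0.0008020, ∂h/∂y = -0.0005787 (det = -9850).
|∇h| = √(0.0008020² + -0.0005787²) = 0.000989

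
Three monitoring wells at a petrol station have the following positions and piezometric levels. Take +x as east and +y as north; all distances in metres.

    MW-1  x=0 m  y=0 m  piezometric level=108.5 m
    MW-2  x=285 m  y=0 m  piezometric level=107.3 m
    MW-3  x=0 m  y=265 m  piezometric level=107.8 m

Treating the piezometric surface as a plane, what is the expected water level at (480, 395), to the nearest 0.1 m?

105.4 m

∂h/∂x = (107.3 − 108.5) / (285 − 0) = -0.004211
∂h/∂y = (107.8 − 108.5) / (265 − 0) = -0.002642
h(480, 395) = 108.5 + (-0.004211)·(480) + (-0.002642)·(395) = 108.5 -2.021 -1.043 = 105.436 m.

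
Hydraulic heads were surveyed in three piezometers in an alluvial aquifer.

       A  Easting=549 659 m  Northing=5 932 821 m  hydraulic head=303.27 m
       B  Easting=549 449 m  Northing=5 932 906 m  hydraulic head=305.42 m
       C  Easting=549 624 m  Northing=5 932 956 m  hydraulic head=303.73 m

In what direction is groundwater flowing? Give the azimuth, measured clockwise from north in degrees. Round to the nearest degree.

095°

Taking A as reference: B−A = (-210, 85, +2.15); C−A = (-35, 135, +0.46).
Determinant of the coordinate differences = (-210)·135 − (-35)·85 = -25375.
∂h/∂x = [(+2.15)·135 − (+0.46)·85] / -25375 = -0.009898
∂h/∂y = [(-210)·(+0.46) − (-35)·(+2.15)] / -25375 = +0.0008414
Flow direction (−∇h) has components (+0.009898 E, -0.0008414 N).
Azimuth = atan2(E, N) = atan2(+0.009898, -0.0008414) = 94.9° ≈ 095°.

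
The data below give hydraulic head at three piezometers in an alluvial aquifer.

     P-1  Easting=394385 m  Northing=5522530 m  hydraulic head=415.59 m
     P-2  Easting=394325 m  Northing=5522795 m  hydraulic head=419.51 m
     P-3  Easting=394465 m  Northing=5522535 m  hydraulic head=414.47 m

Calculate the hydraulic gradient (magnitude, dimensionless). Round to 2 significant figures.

0.019

Taking P-1 as reference: P-2−P-1 = (-60, 265, +3.92); P-3−P-1 = (80, 5, -1.12).
Solve a·Δx + b·Δy = Δh: det = (-60)·5 − 80·265 = -21500.
∂h/∂x = [(+3.92)·5 − (-1.12)·265] / -21500 = -0.01472
∂h/∂y = [(-60)·(-1.12) − 80·(+3.92)] / -21500 = +0.01146
|∇h| = √(-0.01472² + 0.01146²) = 0.01866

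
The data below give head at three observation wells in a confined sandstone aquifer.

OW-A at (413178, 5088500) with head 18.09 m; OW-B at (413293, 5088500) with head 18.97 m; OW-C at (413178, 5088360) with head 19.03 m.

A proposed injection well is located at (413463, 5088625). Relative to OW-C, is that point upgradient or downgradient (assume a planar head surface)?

upgradient

∂h/∂x = (18.97 − 18.09) / (413293 − 413178) = +0.007652
∂h/∂y = (19.03 − 18.09) / (5088360 − 5088500) = -0.006714
Head at (413463, 5088625) = 18.09 + (+0.007652)·(285) + (-0.006714)·(125) = 19.43 m.
That is higher than the 19.03 m at OW-C, so the point is upgradient.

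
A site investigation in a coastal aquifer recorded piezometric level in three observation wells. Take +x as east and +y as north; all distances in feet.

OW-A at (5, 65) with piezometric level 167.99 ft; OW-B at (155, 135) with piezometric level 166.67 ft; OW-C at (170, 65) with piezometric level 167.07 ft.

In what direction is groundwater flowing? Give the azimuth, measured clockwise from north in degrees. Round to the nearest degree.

039°

Three-point gradient (reference OW-A): Δ to OW-B = (150, 70, -1.32), Δ to OW-C = (165, 0, -0.92).
∂h/∂x = -0.005576, ∂h/∂y = -0.006909 (det = -11550).
Flow direction (−∇h) has components (+0.005576 E, +0.006909 N).
Azimuth = atan2(E, N) = atan2(+0.005576, +0.006909) = 38.9° ≈ 039°.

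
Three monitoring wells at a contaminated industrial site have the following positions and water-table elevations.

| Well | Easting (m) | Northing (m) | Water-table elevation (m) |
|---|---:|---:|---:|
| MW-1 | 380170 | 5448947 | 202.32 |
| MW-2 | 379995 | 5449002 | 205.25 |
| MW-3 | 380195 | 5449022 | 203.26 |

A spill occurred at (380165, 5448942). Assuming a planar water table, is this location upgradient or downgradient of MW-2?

Taking MW-1 as reference: MW-2−MW-1 = (-175, 55, +2.93); MW-3−MW-1 = (25, 75, +0.94).
Solve a·Δx + b·Δy = Δh: det = (-175)·75 − 25·55 = -14500.
∂h/∂x = [(+2.93)·75 − (+0.94)·55] / -14500 = -0.01159
∂h/∂y = [(-175)·(+0.94) − 25·(+2.93)] / -14500 = +0.01640
Head at (380165, 5448942) = 202.32 + (-0.01159)·(-5) + (+0.01640)·(-5) = 202.30 m.
That is lower than the 205.25 m at MW-2, so the point is downgradient.

downgradient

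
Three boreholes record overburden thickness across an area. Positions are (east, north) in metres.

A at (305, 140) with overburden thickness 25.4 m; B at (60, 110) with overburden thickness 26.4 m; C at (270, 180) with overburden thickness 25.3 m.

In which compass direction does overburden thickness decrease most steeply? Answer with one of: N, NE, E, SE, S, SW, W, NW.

Three-point gradient (reference A): Δ to B = (-245, -30, +1.0), Δ to C = (-35, 40, -0.1).
∂d/∂x = -0.003410, ∂d/∂y = -0.005484 (det = -10850).
Steepest decrease is along −∇f = (+0.003410 E, +0.005484 N) → northeast.

NE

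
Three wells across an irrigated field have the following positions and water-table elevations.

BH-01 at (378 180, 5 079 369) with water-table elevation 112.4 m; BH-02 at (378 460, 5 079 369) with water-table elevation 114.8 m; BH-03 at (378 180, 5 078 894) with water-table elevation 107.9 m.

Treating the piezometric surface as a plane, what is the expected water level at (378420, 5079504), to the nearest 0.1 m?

115.7 m

∂h/∂x = (114.8 − 112.4) / (378460 − 378180) = +0.008571
∂h/∂y = (107.9 − 112.4) / (5078894 − 5079369) = +0.009474
h(378420, 5079504) = 112.4 + (+0.008571)·(240) + (+0.009474)·(135) = 112.4 +2.057 +1.279 = 115.736 m.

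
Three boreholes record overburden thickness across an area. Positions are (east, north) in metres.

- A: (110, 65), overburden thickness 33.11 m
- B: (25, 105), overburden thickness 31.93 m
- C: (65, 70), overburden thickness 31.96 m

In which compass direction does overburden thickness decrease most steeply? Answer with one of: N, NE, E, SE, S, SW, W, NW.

Taking A as reference: B−A = (-85, 40, -1.18); C−A = (-45, 5, -1.15).
Solve a·Δx + b·Δy = Δd: det = (-85)·5 − (-45)·40 = 1375.
∂d/∂x = [(-1.18)·5 − (-1.15)·40] / 1375 = +0.02916
∂d/∂y = [(-85)·(-1.15) − (-45)·(-1.18)] / 1375 = +0.03247
Steepest decrease is along −∇f = (-0.02916 E, -0.03247 N) → southwest.

SW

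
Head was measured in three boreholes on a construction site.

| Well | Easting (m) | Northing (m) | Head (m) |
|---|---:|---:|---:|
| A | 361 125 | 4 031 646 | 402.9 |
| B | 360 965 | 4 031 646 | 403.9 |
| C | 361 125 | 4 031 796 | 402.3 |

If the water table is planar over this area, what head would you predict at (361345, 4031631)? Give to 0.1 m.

∂h/∂x = (403.9 − 402.9) / (360965 − 361125) = -0.006250
∂h/∂y = (402.3 − 402.9) / (4031796 − 4031646) = -0.004000
h(361345, 4031631) = 402.9 + (-0.006250)·(220) + (-0.004000)·(-15) = 402.9 -1.375 +0.060 = 401.585 m.

401.6 m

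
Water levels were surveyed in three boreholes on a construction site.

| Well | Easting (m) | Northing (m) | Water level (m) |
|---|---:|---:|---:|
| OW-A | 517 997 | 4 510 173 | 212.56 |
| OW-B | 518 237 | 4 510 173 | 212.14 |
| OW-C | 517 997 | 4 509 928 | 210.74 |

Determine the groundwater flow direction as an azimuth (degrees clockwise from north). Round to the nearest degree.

167°

∂h/∂x = (212.14 − 212.56) / (518237 − 517997) = -0.001750
∂h/∂y = (210.74 − 212.56) / (4509928 − 4510173) = +0.007429
Flow direction (−∇h) has components (+0.001750 E, -0.007429 N).
Azimuth = atan2(E, N) = atan2(+0.001750, -0.007429) = 166.7° ≈ 167°.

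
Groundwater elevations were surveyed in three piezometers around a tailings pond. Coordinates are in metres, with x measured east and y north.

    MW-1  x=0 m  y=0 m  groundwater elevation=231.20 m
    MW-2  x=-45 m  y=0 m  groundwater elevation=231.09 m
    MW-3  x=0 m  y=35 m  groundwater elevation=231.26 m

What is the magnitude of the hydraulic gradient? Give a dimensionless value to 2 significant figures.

0.0030

∂h/∂x = (231.09 − 231.20) / (-45 − 0) = +0.002444
∂h/∂y = (231.26 − 231.20) / (35 − 0) = +0.001714
|∇h| = √(0.002444² + 0.001714²) = 0.002985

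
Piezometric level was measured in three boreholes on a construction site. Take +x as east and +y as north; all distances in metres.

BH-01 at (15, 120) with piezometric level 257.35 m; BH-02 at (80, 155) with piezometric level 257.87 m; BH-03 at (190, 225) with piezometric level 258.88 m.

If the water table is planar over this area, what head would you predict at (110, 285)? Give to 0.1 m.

259.5 m

Taking BH-01 as reference: BH-02−BH-01 = (65, 35, +0.52); BH-03−BH-01 = (175, 105, +1.53).
Determinant of the coordinate differences = 65·105 − 175·35 = 700.
∂h/∂x = [(+0.52)·105 − (+1.53)·35] / 700 = +0.001500
∂h/∂y = [65·(+1.53) − 175·(+0.52)] / 700 = +0.01207
h(110, 285) = 257.35 + (+0.001500)·(95) + (+0.01207)·(165) = 257.35 +0.142 +1.992 = 259.484 m.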